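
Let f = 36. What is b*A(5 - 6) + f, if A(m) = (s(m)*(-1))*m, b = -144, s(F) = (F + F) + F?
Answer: 468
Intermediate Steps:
s(F) = 3*F (s(F) = 2*F + F = 3*F)
A(m) = -3*m**2 (A(m) = ((3*m)*(-1))*m = (-3*m)*m = -3*m**2)
b*A(5 - 6) + f = -(-432)*(5 - 6)**2 + 36 = -(-432)*(-1)**2 + 36 = -(-432) + 36 = -144*(-3) + 36 = 432 + 36 = 468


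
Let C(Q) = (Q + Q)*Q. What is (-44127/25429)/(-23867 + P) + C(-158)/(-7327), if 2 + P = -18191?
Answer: -41299192987/6060747860 ≈ -6.8142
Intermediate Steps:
P = -18193 (P = -2 - 18191 = -18193)
C(Q) = 2*Q² (C(Q) = (2*Q)*Q = 2*Q²)
(-44127/25429)/(-23867 + P) + C(-158)/(-7327) = (-44127/25429)/(-23867 - 18193) + (2*(-158)²)/(-7327) = -44127*1/25429/(-42060) + (2*24964)*(-1/7327) = -44127/25429*(-1/42060) + 49928*(-1/7327) = 14709/356514580 - 49928/7327 = -41299192987/6060747860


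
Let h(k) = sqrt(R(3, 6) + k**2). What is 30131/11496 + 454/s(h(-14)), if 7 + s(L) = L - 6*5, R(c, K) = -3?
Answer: -2189941/187768 - 227*sqrt(193)/588 ≈ -17.026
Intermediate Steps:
h(k) = sqrt(-3 + k**2)
s(L) = -37 + L (s(L) = -7 + (L - 6*5) = -7 + (L - 30) = -7 + (-30 + L) = -37 + L)
30131/11496 + 454/s(h(-14)) = 30131/11496 + 454/(-37 + sqrt(-3 + (-14)**2)) = 30131*(1/11496) + 454/(-37 + sqrt(-3 + 196)) = 30131/11496 + 454/(-37 + sqrt(193))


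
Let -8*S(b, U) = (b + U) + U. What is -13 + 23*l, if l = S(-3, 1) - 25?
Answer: -4681/8 ≈ -585.13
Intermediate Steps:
S(b, U) = -U/4 - b/8 (S(b, U) = -((b + U) + U)/8 = -((U + b) + U)/8 = -(b + 2*U)/8 = -U/4 - b/8)
l = -199/8 (l = (-¼*1 - ⅛*(-3)) - 25 = (-¼ + 3/8) - 25 = ⅛ - 25 = -199/8 ≈ -24.875)
-13 + 23*l = -13 + 23*(-199/8) = -13 - 4577/8 = -4681/8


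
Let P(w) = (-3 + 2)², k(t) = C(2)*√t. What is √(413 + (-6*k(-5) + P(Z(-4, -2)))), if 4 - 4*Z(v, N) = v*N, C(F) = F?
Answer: √(414 - 12*I*√5) ≈ 20.358 - 0.65903*I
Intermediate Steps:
Z(v, N) = 1 - N*v/4 (Z(v, N) = 1 - v*N/4 = 1 - N*v/4)
k(t) = 2*√t
P(w) = 1 (P(w) = (-1)² = 1)
√(413 + (-6*k(-5) + P(Z(-4, -2)))) = √(413 + (-12*√(-5) + 1)) = √(413 + (-12*I*√5 + 1)) = √(413 + (1 - 12*I*√5)) = √(414 - 12*I*√5)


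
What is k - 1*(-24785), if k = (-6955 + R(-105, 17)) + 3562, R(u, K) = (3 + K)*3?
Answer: 21452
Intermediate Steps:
R(u, K) = 9 + 3*K
k = -3333 (k = (-6955 + (9 + 3*17)) + 3562 = (-6955 + (9 + 51)) + 3562 = (-6955 + 60) + 3562 = -6895 + 3562 = -3333)
k - 1*(-24785) = -3333 - 1*(-24785) = -3333 + 24785 = 21452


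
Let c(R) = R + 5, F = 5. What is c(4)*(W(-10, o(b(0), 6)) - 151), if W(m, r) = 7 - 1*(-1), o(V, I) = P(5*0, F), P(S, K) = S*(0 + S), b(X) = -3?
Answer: -1287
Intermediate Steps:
c(R) = 5 + R
P(S, K) = S**2 (P(S, K) = S*S = S**2)
o(V, I) = 0 (o(V, I) = (5*0)**2 = 0**2 = 0)
W(m, r) = 8 (W(m, r) = 7 + 1 = 8)
c(4)*(W(-10, o(b(0), 6)) - 151) = (5 + 4)*(8 - 151) = 9*(-143) = -1287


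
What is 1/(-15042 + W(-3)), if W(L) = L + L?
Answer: -1/15048 ≈ -6.6454e-5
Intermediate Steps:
W(L) = 2*L
1/(-15042 + W(-3)) = 1/(-15042 + 2*(-3)) = 1/(-15042 - 6) = 1/(-15048) = -1/15048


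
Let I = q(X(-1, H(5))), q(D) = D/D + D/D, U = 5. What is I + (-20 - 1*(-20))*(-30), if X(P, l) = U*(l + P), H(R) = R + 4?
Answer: 2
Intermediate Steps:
H(R) = 4 + R
X(P, l) = 5*P + 5*l (X(P, l) = 5*(l + P) = 5*(P + l) = 5*P + 5*l)
q(D) = 2 (q(D) = 1 + 1 = 2)
I = 2
I + (-20 - 1*(-20))*(-30) = 2 + (-20 - 1*(-20))*(-30) = 2 + (-20 + 20)*(-30) = 2 + 0*(-30) = 2 + 0 = 2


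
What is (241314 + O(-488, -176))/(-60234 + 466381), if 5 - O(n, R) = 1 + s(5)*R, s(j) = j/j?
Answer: 241494/406147 ≈ 0.59460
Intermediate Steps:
s(j) = 1
O(n, R) = 4 - R (O(n, R) = 5 - (1 + 1*R) = 5 - (1 + R) = 5 + (-1 - R) = 4 - R)
(241314 + O(-488, -176))/(-60234 + 466381) = (241314 + (4 - 1*(-176)))/(-60234 + 466381) = (241314 + (4 + 176))/406147 = (241314 + 180)*(1/406147) = 241494*(1/406147) = 241494/406147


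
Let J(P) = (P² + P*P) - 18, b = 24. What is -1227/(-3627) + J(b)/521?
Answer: 1584095/629889 ≈ 2.5149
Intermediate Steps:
J(P) = -18 + 2*P² (J(P) = (P² + P²) - 18 = 2*P² - 18 = -18 + 2*P²)
-1227/(-3627) + J(b)/521 = -1227/(-3627) + (-18 + 2*24²)/521 = -1227*(-1/3627) + (-18 + 2*576)*(1/521) = 409/1209 + (-18 + 1152)*(1/521) = 409/1209 + 1134*(1/521) = 409/1209 + 1134/521 = 1584095/629889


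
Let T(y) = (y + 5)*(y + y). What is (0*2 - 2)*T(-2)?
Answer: 24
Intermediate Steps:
T(y) = 2*y*(5 + y) (T(y) = (5 + y)*(2*y) = 2*y*(5 + y))
(0*2 - 2)*T(-2) = (0*2 - 2)*(2*(-2)*(5 - 2)) = (0 - 2)*(2*(-2)*3) = -2*(-12) = 24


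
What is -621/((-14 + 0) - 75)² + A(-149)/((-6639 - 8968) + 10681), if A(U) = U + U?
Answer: -349294/19509423 ≈ -0.017904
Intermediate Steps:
A(U) = 2*U
-621/((-14 + 0) - 75)² + A(-149)/((-6639 - 8968) + 10681) = -621/((-14 + 0) - 75)² + (2*(-149))/((-6639 - 8968) + 10681) = -621/(-14 - 75)² - 298/(-15607 + 10681) = -621/((-89)²) - 298/(-4926) = -621/7921 - 298*(-1/4926) = -621*1/7921 + 149/2463 = -621/7921 + 149/2463 = -349294/19509423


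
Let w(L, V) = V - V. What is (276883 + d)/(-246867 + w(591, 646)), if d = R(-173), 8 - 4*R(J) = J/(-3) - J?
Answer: -830482/740601 ≈ -1.1214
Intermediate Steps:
w(L, V) = 0
R(J) = 2 + J/3 (R(J) = 2 - (J/(-3) - J)/4 = 2 - (J*(-⅓) - J)/4 = 2 - (-J/3 - J)/4 = 2 - (-1)*J/3 = 2 + J/3)
d = -167/3 (d = 2 + (⅓)*(-173) = 2 - 173/3 = -167/3 ≈ -55.667)
(276883 + d)/(-246867 + w(591, 646)) = (276883 - 167/3)/(-246867 + 0) = (830482/3)/(-246867) = (830482/3)*(-1/246867) = -830482/740601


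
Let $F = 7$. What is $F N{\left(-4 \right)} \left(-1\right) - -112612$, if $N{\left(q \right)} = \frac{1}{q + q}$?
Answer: $\frac{900903}{8} \approx 1.1261 \cdot 10^{5}$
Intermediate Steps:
$N{\left(q \right)} = \frac{1}{2 q}$
$F N{\left(-4 \right)} \left(-1\right) - -112612 = 7 \frac{1}{2 \left(-4\right)} \left(-1\right) - -112612 = 7 \cdot \frac{1}{2} \left(- \frac{1}{4}\right) \left(-1\right) + 112612 = 7 \left(- \frac{1}{8}\right) \left(-1\right) + 112612 = \left(- \frac{7}{8}\right) \left(-1\right) + 112612 = \frac{7}{8} + 112612 = \frac{900903}{8}$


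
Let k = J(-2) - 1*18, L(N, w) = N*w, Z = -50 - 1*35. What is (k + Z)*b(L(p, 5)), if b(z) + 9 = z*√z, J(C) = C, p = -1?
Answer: 945 + 525*I*√5 ≈ 945.0 + 1173.9*I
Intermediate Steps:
Z = -85 (Z = -50 - 35 = -85)
b(z) = -9 + z^(3/2) (b(z) = -9 + z*√z = -9 + z^(3/2))
k = -20 (k = -2 - 1*18 = -2 - 18 = -20)
(k + Z)*b(L(p, 5)) = (-20 - 85)*(-9 + (-1*5)^(3/2)) = -105*(-9 + (-5)^(3/2)) = -105*(-9 - 5*I*√5) = 945 + 525*I*√5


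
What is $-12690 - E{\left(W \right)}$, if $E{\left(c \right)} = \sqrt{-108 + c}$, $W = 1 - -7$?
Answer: $-12690 - 10 i \approx -12690.0 - 10.0 i$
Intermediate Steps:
$W = 8$ ($W = 1 + 7 = 8$)
$-12690 - E{\left(W \right)} = -12690 - \sqrt{-108 + 8} = -12690 - \sqrt{-100} = -12690 - 10 i$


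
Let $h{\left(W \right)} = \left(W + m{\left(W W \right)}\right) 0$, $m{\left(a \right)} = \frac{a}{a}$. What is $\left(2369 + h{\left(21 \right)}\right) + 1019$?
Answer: $3388$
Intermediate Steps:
$m{\left(a \right)} = 1$
$h{\left(W \right)} = 0$ ($h{\left(W \right)} = \left(W + 1\right) 0 = \left(1 + W\right) 0 = 0$)
$\left(2369 + h{\left(21 \right)}\right) + 1019 = \left(2369 + 0\right) + 1019 = 2369 + 1019 = 3388$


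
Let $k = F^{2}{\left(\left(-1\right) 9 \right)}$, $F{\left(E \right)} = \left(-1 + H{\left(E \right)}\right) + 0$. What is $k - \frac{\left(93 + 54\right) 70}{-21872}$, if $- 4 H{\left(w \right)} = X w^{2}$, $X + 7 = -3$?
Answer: $\frac{444031351}{10936} \approx 40603.0$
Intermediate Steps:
$X = -10$ ($X = -7 - 3 = -10$)
$H{\left(w \right)} = \frac{5 w^{2}}{2}$ ($H{\left(w \right)} = - \frac{\left(-10\right) w^{2}}{4} = \frac{5 w^{2}}{2}$)
$F{\left(E \right)} = -1 + \frac{5 E^{2}}{2}$ ($F{\left(E \right)} = \left(-1 + \frac{5 E^{2}}{2}\right) + 0 = -1 + \frac{5 E^{2}}{2}$)
$k = \frac{162409}{4}$ ($k = \left(-1 + \frac{5 \left(\left(-1\right) 9\right)^{2}}{2}\right)^{2} = \left(-1 + \frac{5 \left(-9\right)^{2}}{2}\right)^{2} = \left(-1 + \frac{5}{2} \cdot 81\right)^{2} = \left(-1 + \frac{405}{2}\right)^{2} = \left(\frac{403}{2}\right)^{2} = \frac{162409}{4} \approx 40602.0$)
$k - \frac{\left(93 + 54\right) 70}{-21872} = \frac{162409}{4} - \frac{\left(93 + 54\right) 70}{-21872} = \frac{162409}{4} - 147 \cdot 70 \left(- \frac{1}{21872}\right) = \frac{162409}{4} - 10290 \left(- \frac{1}{21872}\right) = \frac{162409}{4} - - \frac{5145}{10936} = \frac{162409}{4} + \frac{5145}{10936} = \frac{444031351}{10936}$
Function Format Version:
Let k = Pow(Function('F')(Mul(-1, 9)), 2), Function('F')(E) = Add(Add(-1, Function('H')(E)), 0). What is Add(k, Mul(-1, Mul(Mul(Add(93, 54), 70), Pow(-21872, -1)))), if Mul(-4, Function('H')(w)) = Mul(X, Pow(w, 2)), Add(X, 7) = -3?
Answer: Rational(444031351, 10936) ≈ 40603.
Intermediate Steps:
X = -10 (X = Add(-7, -3) = -10)
Function('H')(w) = Mul(Rational(5, 2), Pow(w, 2)) (Function('H')(w) = Mul(Rational(-1, 4), Mul(-10, Pow(w, 2))) = Mul(Rational(5, 2), Pow(w, 2)))
Function('F')(E) = Add(-1, Mul(Rational(5, 2), Pow(E, 2))) (Function('F')(E) = Add(Add(-1, Mul(Rational(5, 2), Pow(E, 2))), 0) = Add(-1, Mul(Rational(5, 2), Pow(E, 2))))
k = Rational(162409, 4) (k = Pow(Add(-1, Mul(Rational(5, 2), Pow(Mul(-1, 9), 2))), 2) = Pow(Add(-1, Mul(Rational(5, 2), Pow(-9, 2))), 2) = Pow(Add(-1, Mul(Rational(5, 2), 81)), 2) = Pow(Add(-1, Rational(405, 2)), 2) = Pow(Rational(403, 2), 2) = Rational(162409, 4) ≈ 40602.)
Add(k, Mul(-1, Mul(Mul(Add(93, 54), 70), Pow(-21872, -1)))) = Add(Rational(162409, 4), Mul(-1, Mul(Mul(Add(93, 54), 70), Pow(-21872, -1)))) = Add(Rational(162409, 4), Mul(-1, Mul(Mul(147, 70), Rational(-1, 21872)))) = Add(Rational(162409, 4), Mul(-1, Mul(10290, Rational(-1, 21872)))) = Add(Rational(162409, 4), Mul(-1, Rational(-5145, 10936))) = Add(Rational(162409, 4), Rational(5145, 10936)) = Rational(444031351, 10936)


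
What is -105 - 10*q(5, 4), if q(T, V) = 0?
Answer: -105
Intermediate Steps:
-105 - 10*q(5, 4) = -105 - 10*0 = -105 + 0 = -105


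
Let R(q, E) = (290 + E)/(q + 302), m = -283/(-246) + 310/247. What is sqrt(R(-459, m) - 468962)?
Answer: I*sqrt(42677876621087280066)/9539634 ≈ 684.81*I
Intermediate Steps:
m = 146161/60762 (m = -283*(-1/246) + 310*(1/247) = 283/246 + 310/247 = 146161/60762 ≈ 2.4055)
R(q, E) = (290 + E)/(302 + q)
sqrt(R(-459, m) - 468962) = sqrt((290 + 146161/60762)/(302 - 459) - 468962) = sqrt((17767141/60762)/(-157) - 468962) = sqrt(-1/157*17767141/60762 - 468962) = sqrt(-17767141/9539634 - 468962) = sqrt(-4473743607049/9539634) = I*sqrt(42677876621087280066)/9539634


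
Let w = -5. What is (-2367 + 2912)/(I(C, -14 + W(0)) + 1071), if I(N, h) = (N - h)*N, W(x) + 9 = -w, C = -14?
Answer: 109/203 ≈ 0.53695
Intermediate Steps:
W(x) = -4 (W(x) = -9 - 1*(-5) = -9 + 5 = -4)
I(N, h) = N*(N - h)
(-2367 + 2912)/(I(C, -14 + W(0)) + 1071) = (-2367 + 2912)/(-14*(-14 - (-14 - 4)) + 1071) = 545/(-14*(-14 - 1*(-18)) + 1071) = 545/(-14*(-14 + 18) + 1071) = 545/(-14*4 + 1071) = 545/(-56 + 1071) = 545/1015 = 545*(1/1015) = 109/203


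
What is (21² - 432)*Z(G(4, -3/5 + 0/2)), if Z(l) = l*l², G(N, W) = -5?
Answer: -1125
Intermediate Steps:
Z(l) = l³
(21² - 432)*Z(G(4, -3/5 + 0/2)) = (21² - 432)*(-5)³ = (441 - 432)*(-125) = 9*(-125) = -1125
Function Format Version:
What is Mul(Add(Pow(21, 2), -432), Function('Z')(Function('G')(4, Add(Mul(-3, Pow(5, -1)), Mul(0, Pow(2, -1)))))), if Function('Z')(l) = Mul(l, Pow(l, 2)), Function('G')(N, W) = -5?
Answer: -1125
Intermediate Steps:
Function('Z')(l) = Pow(l, 3)
Mul(Add(Pow(21, 2), -432), Function('Z')(Function('G')(4, Add(Mul(-3, Pow(5, -1)), Mul(0, Pow(2, -1)))))) = Mul(Add(Pow(21, 2), -432), Pow(-5, 3)) = Mul(Add(441, -432), -125) = Mul(9, -125) = -1125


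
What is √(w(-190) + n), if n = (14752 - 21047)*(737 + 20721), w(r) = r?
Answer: 210*I*√3063 ≈ 11622.0*I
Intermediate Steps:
n = -135078110 (n = -6295*21458 = -135078110)
√(w(-190) + n) = √(-190 - 135078110) = √(-135078300) = 210*I*√3063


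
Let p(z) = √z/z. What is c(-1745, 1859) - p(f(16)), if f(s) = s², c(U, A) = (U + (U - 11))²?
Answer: 196112015/16 ≈ 1.2257e+7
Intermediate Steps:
c(U, A) = (-11 + 2*U)² (c(U, A) = (U + (-11 + U))² = (-11 + 2*U)²)
p(z) = z^(-½)
c(-1745, 1859) - p(f(16)) = (-11 + 2*(-1745))² - 1/√(16²) = (-11 - 3490)² - 1/√256 = (-3501)² - 1*1/16 = 12257001 - 1/16 = 196112015/16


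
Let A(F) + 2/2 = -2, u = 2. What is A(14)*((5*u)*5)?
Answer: -150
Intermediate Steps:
A(F) = -3 (A(F) = -1 - 2 = -3)
A(14)*((5*u)*5) = -3*5*2*5 = -30*5 = -3*50 = -150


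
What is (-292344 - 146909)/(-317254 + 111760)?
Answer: 439253/205494 ≈ 2.1375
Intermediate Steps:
(-292344 - 146909)/(-317254 + 111760) = -439253/(-205494) = -439253*(-1/205494) = 439253/205494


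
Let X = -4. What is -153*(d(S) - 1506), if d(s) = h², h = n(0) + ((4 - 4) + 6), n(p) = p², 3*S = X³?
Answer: 224910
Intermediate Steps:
S = -64/3 (S = (⅓)*(-4)³ = (⅓)*(-64) = -64/3 ≈ -21.333)
h = 6 (h = 0² + ((4 - 4) + 6) = 0 + (0 + 6) = 0 + 6 = 6)
d(s) = 36 (d(s) = 6² = 36)
-153*(d(S) - 1506) = -153*(36 - 1506) = -153*(-1470) = 224910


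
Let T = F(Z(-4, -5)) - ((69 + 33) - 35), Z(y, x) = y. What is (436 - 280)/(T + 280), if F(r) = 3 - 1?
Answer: 156/215 ≈ 0.72558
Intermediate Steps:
F(r) = 2
T = -65 (T = 2 - ((69 + 33) - 35) = 2 - (102 - 35) = 2 - 1*67 = 2 - 67 = -65)
(436 - 280)/(T + 280) = (436 - 280)/(-65 + 280) = 156/215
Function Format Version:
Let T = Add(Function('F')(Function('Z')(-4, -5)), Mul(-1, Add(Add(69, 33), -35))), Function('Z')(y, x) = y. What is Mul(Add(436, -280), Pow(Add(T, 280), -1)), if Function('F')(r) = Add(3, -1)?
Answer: Rational(156, 215) ≈ 0.72558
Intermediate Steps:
Function('F')(r) = 2
T = -65 (T = Add(2, Mul(-1, Add(Add(69, 33), -35))) = Add(2, Mul(-1, Add(102, -35))) = Add(2, Mul(-1, 67)) = Add(2, -67) = -65)
Mul(Add(436, -280), Pow(Add(T, 280), -1)) = Mul(Add(436, -280), Pow(Add(-65, 280), -1)) = Mul(156, Pow(215, -1)) = Mul(156, Rational(1, 215)) = Rational(156, 215)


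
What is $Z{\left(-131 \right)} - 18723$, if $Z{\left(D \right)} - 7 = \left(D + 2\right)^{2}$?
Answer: $-2075$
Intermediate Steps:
$Z{\left(D \right)} = 7 + \left(2 + D\right)^{2}$ ($Z{\left(D \right)} = 7 + \left(D + 2\right)^{2} = 7 + \left(2 + D\right)^{2}$)
$Z{\left(-131 \right)} - 18723 = \left(7 + \left(2 - 131\right)^{2}\right) - 18723 = \left(7 + \left(-129\right)^{2}\right) - 18723 = \left(7 + 16641\right) - 18723 = 16648 - 18723 = -2075$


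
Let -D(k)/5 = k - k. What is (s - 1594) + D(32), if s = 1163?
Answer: -431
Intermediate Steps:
D(k) = 0 (D(k) = -5*(k - k) = -5*0 = 0)
(s - 1594) + D(32) = (1163 - 1594) + 0 = -431 + 0 = -431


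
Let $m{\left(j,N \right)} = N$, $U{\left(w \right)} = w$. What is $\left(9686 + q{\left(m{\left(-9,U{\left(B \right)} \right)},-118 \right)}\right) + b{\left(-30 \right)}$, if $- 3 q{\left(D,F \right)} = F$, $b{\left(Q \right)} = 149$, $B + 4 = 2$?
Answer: $\frac{29623}{3} \approx 9874.3$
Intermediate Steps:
$B = -2$ ($B = -4 + 2 = -2$)
$q{\left(D,F \right)} = - \frac{F}{3}$
$\left(9686 + q{\left(m{\left(-9,U{\left(B \right)} \right)},-118 \right)}\right) + b{\left(-30 \right)} = \left(9686 - - \frac{118}{3}\right) + 149 = \left(9686 + \frac{118}{3}\right) + 149 = \frac{29176}{3} + 149 = \frac{29623}{3}$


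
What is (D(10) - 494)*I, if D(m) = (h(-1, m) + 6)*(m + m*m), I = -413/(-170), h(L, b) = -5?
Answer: -79296/85 ≈ -932.89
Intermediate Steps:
I = 413/170 (I = -413*(-1/170) = 413/170 ≈ 2.4294)
D(m) = m + m² (D(m) = (-5 + 6)*(m + m*m) = 1*(m + m²) = m + m²)
(D(10) - 494)*I = (10*(1 + 10) - 494)*(413/170) = (10*11 - 494)*(413/170) = (110 - 494)*(413/170) = -384*413/170 = -79296/85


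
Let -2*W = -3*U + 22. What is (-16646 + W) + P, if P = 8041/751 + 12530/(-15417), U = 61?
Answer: -383367134743/23156334 ≈ -16556.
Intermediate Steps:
W = 161/2 (W = -(-3*61 + 22)/2 = -(-183 + 22)/2 = -1/2*(-161) = 161/2 ≈ 80.500)
P = 114558067/11578167 (P = 8041*(1/751) + 12530*(-1/15417) = 8041/751 - 12530/15417 = 114558067/11578167 ≈ 9.8943)
(-16646 + W) + P = (-16646 + 161/2) + 114558067/11578167 = -33131/2 + 114558067/11578167 = -383367134743/23156334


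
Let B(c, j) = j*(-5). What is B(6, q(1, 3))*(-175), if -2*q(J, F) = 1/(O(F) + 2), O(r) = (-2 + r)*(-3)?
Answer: 875/2 ≈ 437.50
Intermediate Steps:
O(r) = 6 - 3*r
q(J, F) = -1/(2*(8 - 3*F)) (q(J, F) = -1/(2*((6 - 3*F) + 2)) = -1/(2*(8 - 3*F)))
B(c, j) = -5*j
B(6, q(1, 3))*(-175) = -5/(2*(-8 + 3*3))*(-175) = -5/(2*(-8 + 9))*(-175) = -5/(2*1)*(-175) = -5/2*(-175) = 875/2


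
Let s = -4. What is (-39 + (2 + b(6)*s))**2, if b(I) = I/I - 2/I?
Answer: 14161/9 ≈ 1573.4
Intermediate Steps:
b(I) = 1 - 2/I
(-39 + (2 + b(6)*s))**2 = (-39 + (2 + ((-2 + 6)/6)*(-4)))**2 = (-39 + (2 + ((1/6)*4)*(-4)))**2 = (-39 + (2 + (2/3)*(-4)))**2 = (-39 + (2 - 8/3))**2 = (-39 - 2/3)**2 = (-119/3)**2 = 14161/9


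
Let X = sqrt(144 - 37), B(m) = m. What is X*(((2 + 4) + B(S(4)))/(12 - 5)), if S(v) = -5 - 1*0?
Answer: sqrt(107)/7 ≈ 1.4777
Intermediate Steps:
S(v) = -5 (S(v) = -5 + 0 = -5)
X = sqrt(107) ≈ 10.344
X*(((2 + 4) + B(S(4)))/(12 - 5)) = sqrt(107)*(((2 + 4) - 5)/(12 - 5)) = sqrt(107)*((6 - 5)/7) = sqrt(107)*(1*(1/7)) = sqrt(107)*(1/7) = sqrt(107)/7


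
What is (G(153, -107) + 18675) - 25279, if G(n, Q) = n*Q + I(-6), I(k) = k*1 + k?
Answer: -22987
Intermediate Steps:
I(k) = 2*k (I(k) = k + k = 2*k)
G(n, Q) = -12 + Q*n (G(n, Q) = n*Q + 2*(-6) = Q*n - 12 = -12 + Q*n)
(G(153, -107) + 18675) - 25279 = ((-12 - 107*153) + 18675) - 25279 = ((-12 - 16371) + 18675) - 25279 = (-16383 + 18675) - 25279 = 2292 - 25279 = -22987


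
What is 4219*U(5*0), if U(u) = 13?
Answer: 54847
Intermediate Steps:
4219*U(5*0) = 4219*13 = 54847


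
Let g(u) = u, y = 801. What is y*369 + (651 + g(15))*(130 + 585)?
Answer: 771759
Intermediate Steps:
y*369 + (651 + g(15))*(130 + 585) = 801*369 + (651 + 15)*(130 + 585) = 295569 + 666*715 = 295569 + 476190 = 771759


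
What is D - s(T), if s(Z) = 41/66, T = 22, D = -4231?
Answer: -279287/66 ≈ -4231.6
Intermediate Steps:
s(Z) = 41/66 (s(Z) = 41*(1/66) = 41/66)
D - s(T) = -4231 - 1*41/66 = -4231 - 41/66 = -279287/66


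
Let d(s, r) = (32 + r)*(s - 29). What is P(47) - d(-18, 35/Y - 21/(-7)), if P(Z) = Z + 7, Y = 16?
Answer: 28829/16 ≈ 1801.8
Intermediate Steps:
d(s, r) = (-29 + s)*(32 + r) (d(s, r) = (32 + r)*(-29 + s) = (-29 + s)*(32 + r))
P(Z) = 7 + Z
P(47) - d(-18, 35/Y - 21/(-7)) = (7 + 47) - (-928 - 29*(35/16 - 21/(-7)) + 32*(-18) + (35/16 - 21/(-7))*(-18)) = 54 - (-928 - 29*(35*(1/16) - 21*(-⅐)) - 576 + (35*(1/16) - 21*(-⅐))*(-18)) = 54 - (-928 - 29*(35/16 + 3) - 576 + (35/16 + 3)*(-18)) = 54 - (-928 - 29*83/16 - 576 + (83/16)*(-18)) = 54 - (-928 - 2407/16 - 576 - 747/8) = 54 - 1*(-27965/16) = 54 + 27965/16 = 28829/16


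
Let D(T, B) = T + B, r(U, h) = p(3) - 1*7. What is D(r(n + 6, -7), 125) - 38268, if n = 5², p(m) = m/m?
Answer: -38149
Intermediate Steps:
p(m) = 1
n = 25
r(U, h) = -6 (r(U, h) = 1 - 1*7 = 1 - 7 = -6)
D(T, B) = B + T
D(r(n + 6, -7), 125) - 38268 = (125 - 6) - 38268 = 119 - 38268 = -38149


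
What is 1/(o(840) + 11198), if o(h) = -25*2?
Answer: 1/11148 ≈ 8.9702e-5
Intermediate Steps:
o(h) = -50
1/(o(840) + 11198) = 1/(-50 + 11198) = 1/11148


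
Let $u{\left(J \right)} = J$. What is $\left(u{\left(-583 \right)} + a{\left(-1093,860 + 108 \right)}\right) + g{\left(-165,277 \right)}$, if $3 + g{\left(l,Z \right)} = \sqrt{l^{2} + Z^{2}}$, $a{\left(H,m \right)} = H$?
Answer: $-1679 + \sqrt{103954} \approx -1356.6$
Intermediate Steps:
$g{\left(l,Z \right)} = -3 + \sqrt{Z^{2} + l^{2}}$ ($g{\left(l,Z \right)} = -3 + \sqrt{l^{2} + Z^{2}} = -3 + \sqrt{Z^{2} + l^{2}}$)
$\left(u{\left(-583 \right)} + a{\left(-1093,860 + 108 \right)}\right) + g{\left(-165,277 \right)} = \left(-583 - 1093\right) - \left(3 - \sqrt{277^{2} + \left(-165\right)^{2}}\right) = -1676 - \left(3 - \sqrt{76729 + 27225}\right) = -1676 - \left(3 - \sqrt{103954}\right) = -1679 + \sqrt{103954}$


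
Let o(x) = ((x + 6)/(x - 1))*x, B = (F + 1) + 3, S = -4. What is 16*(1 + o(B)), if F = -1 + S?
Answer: 56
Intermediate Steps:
F = -5 (F = -1 - 4 = -5)
B = -1 (B = (-5 + 1) + 3 = -4 + 3 = -1)
o(x) = x*(6 + x)/(-1 + x) (o(x) = ((6 + x)/(-1 + x))*x = x*(6 + x)/(-1 + x))
16*(1 + o(B)) = 16*(1 - (6 - 1)/(-1 - 1)) = 16*(1 - 1*5/(-2)) = 16*(1 - 1*(-1/2)*5) = 16*(1 + 5/2) = 16*(7/2) = 56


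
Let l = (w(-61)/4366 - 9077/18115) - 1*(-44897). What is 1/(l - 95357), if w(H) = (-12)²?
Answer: -39545045/1995461481511 ≈ -1.9817e-5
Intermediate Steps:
w(H) = 144
l = 1775435374554/39545045 (l = (144/4366 - 9077/18115) - 1*(-44897) = (144*(1/4366) - 9077*1/18115) + 44897 = (72/2183 - 9077/18115) + 44897 = -18510811/39545045 + 44897 = 1775435374554/39545045 ≈ 44897.)
1/(l - 95357) = 1/(1775435374554/39545045 - 95357) = 1/(-1995461481511/39545045) = -39545045/1995461481511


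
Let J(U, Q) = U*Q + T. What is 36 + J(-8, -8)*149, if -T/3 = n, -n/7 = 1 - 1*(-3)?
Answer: 22088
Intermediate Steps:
n = -28 (n = -7*(1 - 1*(-3)) = -7*(1 + 3) = -7*4 = -28)
T = 84 (T = -3*(-28) = 84)
J(U, Q) = 84 + Q*U (J(U, Q) = U*Q + 84 = Q*U + 84 = 84 + Q*U)
36 + J(-8, -8)*149 = 36 + (84 - 8*(-8))*149 = 36 + (84 + 64)*149 = 36 + 148*149 = 36 + 22052 = 22088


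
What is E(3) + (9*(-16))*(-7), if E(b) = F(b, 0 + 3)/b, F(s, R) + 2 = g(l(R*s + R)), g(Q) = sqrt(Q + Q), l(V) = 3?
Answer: 3022/3 + sqrt(6)/3 ≈ 1008.1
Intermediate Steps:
g(Q) = sqrt(2)*sqrt(Q) (g(Q) = sqrt(2*Q) = sqrt(2)*sqrt(Q))
F(s, R) = -2 + sqrt(6) (F(s, R) = -2 + sqrt(2)*sqrt(3) = -2 + sqrt(6))
E(b) = (-2 + sqrt(6))/b
E(3) + (9*(-16))*(-7) = (-2 + sqrt(6))/3 + (9*(-16))*(-7) = (-2 + sqrt(6))/3 - 144*(-7) = (-2/3 + sqrt(6)/3) + 1008 = 3022/3 + sqrt(6)/3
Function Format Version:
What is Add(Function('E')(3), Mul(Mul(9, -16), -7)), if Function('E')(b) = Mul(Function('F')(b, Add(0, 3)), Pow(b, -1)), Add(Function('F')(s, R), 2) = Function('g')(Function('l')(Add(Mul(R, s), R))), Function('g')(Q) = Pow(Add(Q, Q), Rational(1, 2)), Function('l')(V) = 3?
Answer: Add(Rational(3022, 3), Mul(Rational(1, 3), Pow(6, Rational(1, 2)))) ≈ 1008.1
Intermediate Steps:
Function('g')(Q) = Mul(Pow(2, Rational(1, 2)), Pow(Q, Rational(1, 2))) (Function('g')(Q) = Pow(Mul(2, Q), Rational(1, 2)) = Mul(Pow(2, Rational(1, 2)), Pow(Q, Rational(1, 2))))
Function('F')(s, R) = Add(-2, Pow(6, Rational(1, 2))) (Function('F')(s, R) = Add(-2, Mul(Pow(2, Rational(1, 2)), Pow(3, Rational(1, 2)))) = Add(-2, Pow(6, Rational(1, 2))))
Function('E')(b) = Mul(Pow(b, -1), Add(-2, Pow(6, Rational(1, 2)))) (Function('E')(b) = Mul(Add(-2, Pow(6, Rational(1, 2))), Pow(b, -1)) = Mul(Pow(b, -1), Add(-2, Pow(6, Rational(1, 2)))))
Add(Function('E')(3), Mul(Mul(9, -16), -7)) = Add(Mul(Pow(3, -1), Add(-2, Pow(6, Rational(1, 2)))), Mul(Mul(9, -16), -7)) = Add(Mul(Rational(1, 3), Add(-2, Pow(6, Rational(1, 2)))), Mul(-144, -7)) = Add(Add(Rational(-2, 3), Mul(Rational(1, 3), Pow(6, Rational(1, 2)))), 1008) = Add(Rational(3022, 3), Mul(Rational(1, 3), Pow(6, Rational(1, 2))))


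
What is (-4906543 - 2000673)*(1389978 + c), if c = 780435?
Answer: -14991511400208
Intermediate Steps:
(-4906543 - 2000673)*(1389978 + c) = (-4906543 - 2000673)*(1389978 + 780435) = -6907216*2170413 = -14991511400208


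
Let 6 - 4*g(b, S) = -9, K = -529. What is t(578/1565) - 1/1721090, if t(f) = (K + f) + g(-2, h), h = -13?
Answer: -565507663703/1077402340 ≈ -524.88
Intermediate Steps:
g(b, S) = 15/4 (g(b, S) = 3/2 - 1/4*(-9) = 3/2 + 9/4 = 15/4)
t(f) = -2101/4 + f (t(f) = (-529 + f) + 15/4 = -2101/4 + f)
t(578/1565) - 1/1721090 = (-2101/4 + 578/1565) - 1/1721090 = -3285753/6260 - 1/1721090 = -565507663703/1077402340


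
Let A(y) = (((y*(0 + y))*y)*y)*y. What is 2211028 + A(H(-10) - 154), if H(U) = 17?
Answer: -48259513429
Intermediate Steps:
A(y) = y⁵ (A(y) = (((y*y)*y)*y)*y = ((y²*y)*y)*y = (y³*y)*y = y⁴*y = y⁵)
2211028 + A(H(-10) - 154) = 2211028 + (17 - 154)⁵ = 2211028 + (-137)⁵ = 2211028 - 48261724457 = -48259513429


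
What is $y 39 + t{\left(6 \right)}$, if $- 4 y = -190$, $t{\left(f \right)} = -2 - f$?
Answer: $\frac{3689}{2} \approx 1844.5$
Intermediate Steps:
$y = \frac{95}{2}$ ($y = \left(- \frac{1}{4}\right) \left(-190\right) = \frac{95}{2} \approx 47.5$)
$y 39 + t{\left(6 \right)} = \frac{95}{2} \cdot 39 - 8 = \frac{3705}{2} - 8 = \frac{3689}{2}$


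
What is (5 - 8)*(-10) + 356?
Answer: 386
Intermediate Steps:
(5 - 8)*(-10) + 356 = -3*(-10) + 356 = 30 + 356 = 386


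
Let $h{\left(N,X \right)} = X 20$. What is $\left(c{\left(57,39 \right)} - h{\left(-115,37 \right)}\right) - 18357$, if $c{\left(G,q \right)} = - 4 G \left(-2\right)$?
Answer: $-18641$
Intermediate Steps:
$c{\left(G,q \right)} = 8 G$
$h{\left(N,X \right)} = 20 X$
$\left(c{\left(57,39 \right)} - h{\left(-115,37 \right)}\right) - 18357 = \left(8 \cdot 57 - 20 \cdot 37\right) - 18357 = \left(456 - 740\right) - 18357 = -284 - 18357 = -18641$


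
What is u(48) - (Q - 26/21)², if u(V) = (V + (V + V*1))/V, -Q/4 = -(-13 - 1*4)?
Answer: -2112793/441 ≈ -4790.9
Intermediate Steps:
Q = -68 (Q = -(-4)*(-13 - 1*4) = -(-4)*(-13 - 4) = -(-4)*(-17) = -4*17 = -68)
u(V) = 3 (u(V) = (V + (V + V))/V = (V + 2*V)/V = (3*V)/V = 3)
u(48) - (Q - 26/21)² = 3 - (-68 - 26/21)² = 3 - (-1454/21)² = 3 - 1*2114116/441 = 3 - 2114116/441 = -2112793/441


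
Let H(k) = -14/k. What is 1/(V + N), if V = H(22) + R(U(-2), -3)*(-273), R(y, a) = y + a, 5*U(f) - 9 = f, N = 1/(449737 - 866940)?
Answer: 22946165/10008282712 ≈ 0.0022927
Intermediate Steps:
N = -1/417203 (N = 1/(-417203) = -1/417203 ≈ -2.3969e-6)
U(f) = 9/5 + f/5
R(y, a) = a + y
V = 23989/55 (V = -14/22 + (-3 + (9/5 + (1/5)*(-2)))*(-273) = -14*1/22 + (-3 + (9/5 - 2/5))*(-273) = -7/11 + (-3 + 7/5)*(-273) = -7/11 - 8/5*(-273) = -7/11 + 2184/5 = 23989/55 ≈ 436.16)
1/(V + N) = 1/(23989/55 - 1/417203) = 1/(10008282712/22946165) = 22946165/10008282712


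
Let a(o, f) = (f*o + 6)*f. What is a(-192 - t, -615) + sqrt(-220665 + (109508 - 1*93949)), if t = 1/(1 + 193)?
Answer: -14089218885/194 + I*sqrt(205106) ≈ -7.2625e+7 + 452.89*I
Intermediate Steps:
t = 1/194 ≈ 0.0051546
a(o, f) = f*(6 + f*o) (a(o, f) = (6 + f*o)*f = f*(6 + f*o))
a(-192 - t, -615) + sqrt(-220665 + (109508 - 1*93949)) = -615*(6 - 615*(-192 - 1*1/194)) + sqrt(-220665 + (109508 - 1*93949)) = -615*(6 - 615*(-192 - 1/194)) + sqrt(-220665 + (109508 - 93949)) = -615*(6 - 615*(-37249/194)) + sqrt(-220665 + 15559) = -615*(6 + 22908135/194) + sqrt(-205106) = -615*22909299/194 + I*sqrt(205106) = -14089218885/194 + I*sqrt(205106)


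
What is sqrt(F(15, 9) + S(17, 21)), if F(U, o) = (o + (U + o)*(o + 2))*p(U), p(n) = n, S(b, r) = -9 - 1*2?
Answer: 2*sqrt(1021) ≈ 63.906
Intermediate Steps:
S(b, r) = -11 (S(b, r) = -9 - 2 = -11)
F(U, o) = U*(o + (2 + o)*(U + o)) (F(U, o) = (o + (U + o)*(o + 2))*U = (o + (U + o)*(2 + o))*U = (o + (2 + o)*(U + o))*U = U*(o + (2 + o)*(U + o)))
sqrt(F(15, 9) + S(17, 21)) = sqrt(15*(9**2 + 2*15 + 3*9 + 15*9) - 11) = sqrt(15*(81 + 30 + 27 + 135) - 11) = sqrt(15*273 - 11) = sqrt(4095 - 11) = sqrt(4084) = 2*sqrt(1021)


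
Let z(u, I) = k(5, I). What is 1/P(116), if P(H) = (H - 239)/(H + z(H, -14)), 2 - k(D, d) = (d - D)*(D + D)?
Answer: -308/123 ≈ -2.5041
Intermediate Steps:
k(D, d) = 2 - 2*D*(d - D) (k(D, d) = 2 - (d - D)*(D + D) = 2 - (d - D)*2*D = 2 - 2*D*(d - D))
z(u, I) = 52 - 10*I (z(u, I) = 2 + 2*5**2 - 2*5*I = 2 + 2*25 - 10*I = 2 + 50 - 10*I = 52 - 10*I)
P(H) = (-239 + H)/(192 + H) (P(H) = (H - 239)/(H + (52 - 10*(-14))) = (-239 + H)/(H + (52 + 140)) = (-239 + H)/(H + 192) = (-239 + H)/(192 + H))
1/P(116) = 1/((-239 + 116)/(192 + 116)) = 1/(-123/308) = -308/123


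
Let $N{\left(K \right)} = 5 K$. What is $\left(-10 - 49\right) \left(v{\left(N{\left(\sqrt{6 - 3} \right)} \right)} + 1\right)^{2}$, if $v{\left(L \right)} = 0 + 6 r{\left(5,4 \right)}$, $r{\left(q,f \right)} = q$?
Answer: $-56699$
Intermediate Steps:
$v{\left(L \right)} = 30$ ($v{\left(L \right)} = 0 + 6 \cdot 5 = 0 + 30 = 30$)
$\left(-10 - 49\right) \left(v{\left(N{\left(\sqrt{6 - 3} \right)} \right)} + 1\right)^{2} = \left(-10 - 49\right) \left(30 + 1\right)^{2} = - 59 \cdot 31^{2} = \left(-59\right) 961 = -56699$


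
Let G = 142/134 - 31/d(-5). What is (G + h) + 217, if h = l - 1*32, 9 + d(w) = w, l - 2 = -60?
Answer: 122197/938 ≈ 130.27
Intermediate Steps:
l = -58 (l = 2 - 60 = -58)
d(w) = -9 + w
G = 3071/938 (G = 142/134 - 31/(-9 - 5) = 142*(1/134) - 31/(-14) = 71/67 - 31*(-1/14) = 71/67 + 31/14 = 3071/938 ≈ 3.2740)
h = -90 (h = -58 - 1*32 = -58 - 32 = -90)
(G + h) + 217 = (3071/938 - 90) + 217 = -81349/938 + 217 = 122197/938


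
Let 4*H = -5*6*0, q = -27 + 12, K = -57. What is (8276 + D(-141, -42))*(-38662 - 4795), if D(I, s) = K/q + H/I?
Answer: -1799076343/5 ≈ -3.5982e+8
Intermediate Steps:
q = -15
H = 0 (H = (-5*6*0)/4 = (-30*0)/4 = (1/4)*0 = 0)
D(I, s) = 19/5 (D(I, s) = -57/(-15) + 0/I = -57*(-1/15) + 0 = 19/5 + 0 = 19/5)
(8276 + D(-141, -42))*(-38662 - 4795) = (8276 + 19/5)*(-38662 - 4795) = (41399/5)*(-43457) = -1799076343/5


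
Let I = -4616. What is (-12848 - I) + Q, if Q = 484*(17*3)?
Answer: 16452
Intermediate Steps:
Q = 24684 (Q = 484*51 = 24684)
(-12848 - I) + Q = (-12848 - 1*(-4616)) + 24684 = (-12848 + 4616) + 24684 = -8232 + 24684 = 16452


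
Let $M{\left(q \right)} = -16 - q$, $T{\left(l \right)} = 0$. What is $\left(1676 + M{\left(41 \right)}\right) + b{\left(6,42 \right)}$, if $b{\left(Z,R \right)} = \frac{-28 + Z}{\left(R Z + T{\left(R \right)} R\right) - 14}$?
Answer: $\frac{192650}{119} \approx 1618.9$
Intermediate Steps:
$b{\left(Z,R \right)} = \frac{-28 + Z}{-14 + R Z}$ ($b{\left(Z,R \right)} = \frac{-28 + Z}{\left(R Z + 0 R\right) - 14} = \frac{-28 + Z}{\left(R Z + 0\right) - 14} = \frac{-28 + Z}{R Z - 14} = \frac{-28 + Z}{-14 + R Z}$)
$\left(1676 + M{\left(41 \right)}\right) + b{\left(6,42 \right)} = \left(1676 - 57\right) + \frac{-28 + 6}{-14 + 42 \cdot 6} = \left(1676 - 57\right) + \frac{1}{-14 + 252} \left(-22\right) = \left(1676 - 57\right) + \frac{1}{238} \left(-22\right) = 1619 + \frac{1}{238} \left(-22\right) = 1619 - \frac{11}{119} = \frac{192650}{119}$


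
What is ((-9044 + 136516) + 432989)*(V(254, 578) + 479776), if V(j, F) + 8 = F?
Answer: 269215199506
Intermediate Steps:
V(j, F) = -8 + F
((-9044 + 136516) + 432989)*(V(254, 578) + 479776) = ((-9044 + 136516) + 432989)*((-8 + 578) + 479776) = (127472 + 432989)*(570 + 479776) = 560461*480346 = 269215199506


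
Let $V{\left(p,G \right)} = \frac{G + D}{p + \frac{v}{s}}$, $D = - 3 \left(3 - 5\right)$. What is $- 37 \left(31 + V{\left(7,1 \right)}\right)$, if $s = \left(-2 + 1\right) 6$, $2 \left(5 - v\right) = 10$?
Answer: $-1184$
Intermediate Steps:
$v = 0$ ($v = 5 - 5 = 0$)
$s = -6$ ($s = \left(-1\right) 6 = -6$)
$D = 6$ ($D = \left(-3\right) \left(-2\right) = 6$)
$V{\left(p,G \right)} = \frac{6 + G}{p}$ ($V{\left(p,G \right)} = \frac{G + 6}{p + \frac{0}{-6}} = \frac{6 + G}{p + 0 \left(- \frac{1}{6}\right)} = \frac{6 + G}{p + 0} = \frac{6 + G}{p}$)
$- 37 \left(31 + V{\left(7,1 \right)}\right) = - 37 \left(31 + \frac{6 + 1}{7}\right) = - 37 \left(31 + \frac{1}{7} \cdot 7\right) = - 37 \left(31 + 1\right) = \left(-37\right) 32 = -1184$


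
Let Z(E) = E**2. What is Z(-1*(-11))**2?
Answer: 14641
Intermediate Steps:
Z(-1*(-11))**2 = ((-1*(-11))**2)**2 = (11**2)**2 = 121**2 = 14641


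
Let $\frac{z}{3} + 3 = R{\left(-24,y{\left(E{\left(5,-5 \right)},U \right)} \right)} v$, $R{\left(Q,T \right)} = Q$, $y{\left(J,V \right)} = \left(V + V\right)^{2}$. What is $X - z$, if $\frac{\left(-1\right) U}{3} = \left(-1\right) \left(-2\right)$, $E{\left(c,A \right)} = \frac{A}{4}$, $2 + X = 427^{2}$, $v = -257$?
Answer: $163832$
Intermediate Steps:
$X = 182327$ ($X = -2 + 427^{2} = -2 + 182329 = 182327$)
$E{\left(c,A \right)} = \frac{A}{4}$ ($E{\left(c,A \right)} = A \frac{1}{4} = \frac{A}{4}$)
$U = -6$ ($U = - 3 \left(\left(-1\right) \left(-2\right)\right) = \left(-3\right) 2 = -6$)
$y{\left(J,V \right)} = 4 V^{2}$ ($y{\left(J,V \right)} = \left(2 V\right)^{2} = 4 V^{2}$)
$z = 18495$ ($z = -9 + 3 \left(\left(-24\right) \left(-257\right)\right) = -9 + 3 \cdot 6168 = -9 + 18504 = 18495$)
$X - z = 182327 - 18495 = 163832$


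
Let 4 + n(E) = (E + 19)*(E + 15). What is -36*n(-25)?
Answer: -2016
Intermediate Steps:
n(E) = -4 + (15 + E)*(19 + E) (n(E) = -4 + (E + 19)*(E + 15) = -4 + (19 + E)*(15 + E) = -4 + (15 + E)*(19 + E))
-36*n(-25) = -36*(281 + (-25)² + 34*(-25)) = -36*(281 + 625 - 850) = -36*56 = -2016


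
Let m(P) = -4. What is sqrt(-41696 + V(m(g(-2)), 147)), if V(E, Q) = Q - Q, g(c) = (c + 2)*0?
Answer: 4*I*sqrt(2606) ≈ 204.2*I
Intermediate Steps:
g(c) = 0 (g(c) = (2 + c)*0 = 0)
V(E, Q) = 0
sqrt(-41696 + V(m(g(-2)), 147)) = sqrt(-41696 + 0) = sqrt(-41696) = 4*I*sqrt(2606)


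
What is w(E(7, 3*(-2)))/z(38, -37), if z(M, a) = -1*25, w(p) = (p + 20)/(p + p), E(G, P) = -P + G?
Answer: -33/650 ≈ -0.050769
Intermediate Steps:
E(G, P) = G - P
w(p) = (20 + p)/(2*p) (w(p) = (20 + p)/((2*p)) = (20 + p)*(1/(2*p)) = (20 + p)/(2*p))
z(M, a) = -25
w(E(7, 3*(-2)))/z(38, -37) = ((20 + (7 - 3*(-2)))/(2*(7 - 3*(-2))))/(-25) = ((20 + (7 - 1*(-6)))/(2*(7 - 1*(-6))))*(-1/25) = ((20 + (7 + 6))/(2*(7 + 6)))*(-1/25) = ((1/2)*(20 + 13)/13)*(-1/25) = ((1/2)*(1/13)*33)*(-1/25) = (33/26)*(-1/25) = -33/650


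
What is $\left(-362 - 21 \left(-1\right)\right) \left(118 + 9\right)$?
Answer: $-43307$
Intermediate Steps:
$\left(-362 - 21 \left(-1\right)\right) \left(118 + 9\right) = \left(-362 - -21\right) 127 = \left(-362 + 21\right) 127 = \left(-341\right) 127 = -43307$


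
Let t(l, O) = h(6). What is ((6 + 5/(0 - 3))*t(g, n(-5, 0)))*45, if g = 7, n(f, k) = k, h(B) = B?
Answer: 1170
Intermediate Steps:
t(l, O) = 6
((6 + 5/(0 - 3))*t(g, n(-5, 0)))*45 = ((6 + 5/(0 - 3))*6)*45 = ((6 + 5/(-3))*6)*45 = ((6 + 5*(-⅓))*6)*45 = ((6 - 5/3)*6)*45 = ((13/3)*6)*45 = 26*45 = 1170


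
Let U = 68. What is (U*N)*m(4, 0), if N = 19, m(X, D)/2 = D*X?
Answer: 0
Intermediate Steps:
m(X, D) = 2*D*X (m(X, D) = 2*(D*X) = 2*D*X)
(U*N)*m(4, 0) = (68*19)*(2*0*4) = 1292*0 = 0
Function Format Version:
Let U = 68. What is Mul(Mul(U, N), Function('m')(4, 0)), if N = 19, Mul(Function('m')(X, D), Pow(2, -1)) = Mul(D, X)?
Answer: 0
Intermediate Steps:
Function('m')(X, D) = Mul(2, D, X) (Function('m')(X, D) = Mul(2, Mul(D, X)) = Mul(2, D, X))
Mul(Mul(U, N), Function('m')(4, 0)) = Mul(Mul(68, 19), Mul(2, 0, 4)) = Mul(1292, 0) = 0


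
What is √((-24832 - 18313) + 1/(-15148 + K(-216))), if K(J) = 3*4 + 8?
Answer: I*√2468502175702/7564 ≈ 207.71*I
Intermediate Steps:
K(J) = 20 (K(J) = 12 + 8 = 20)
√((-24832 - 18313) + 1/(-15148 + K(-216))) = √((-24832 - 18313) + 1/(-15148 + 20)) = √(-43145 + 1/(-15128)) = √(-43145 - 1/15128) = √(-652697561/15128) = I*√2468502175702/7564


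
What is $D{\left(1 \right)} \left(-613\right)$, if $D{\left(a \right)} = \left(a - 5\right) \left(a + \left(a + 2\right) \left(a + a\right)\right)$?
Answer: $17164$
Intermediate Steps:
$D{\left(a \right)} = \left(-5 + a\right) \left(a + 2 a \left(2 + a\right)\right)$ ($D{\left(a \right)} = \left(-5 + a\right) \left(a + \left(2 + a\right) 2 a\right) = \left(-5 + a\right) \left(a + 2 a \left(2 + a\right)\right)$)
$D{\left(1 \right)} \left(-613\right) = 1 \left(-25 - 5 + 2 \cdot 1^{2}\right) \left(-613\right) = 1 \left(-25 - 5 + 2 \cdot 1\right) \left(-613\right) = 1 \left(-25 - 5 + 2\right) \left(-613\right) = 1 \left(-28\right) \left(-613\right) = \left(-28\right) \left(-613\right) = 17164$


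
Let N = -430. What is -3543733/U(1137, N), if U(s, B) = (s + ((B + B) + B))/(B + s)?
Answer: 2505419231/153 ≈ 1.6375e+7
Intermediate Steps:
U(s, B) = (s + 3*B)/(B + s) (U(s, B) = (s + (2*B + B))/(B + s) = (s + 3*B)/(B + s))
-3543733/U(1137, N) = -3543733*(-430 + 1137)/(1137 + 3*(-430)) = -3543733*707/(1137 - 1290) = -3543733/((1/707)*(-153)) = -3543733/(-153/707) = -3543733*(-707/153) = 2505419231/153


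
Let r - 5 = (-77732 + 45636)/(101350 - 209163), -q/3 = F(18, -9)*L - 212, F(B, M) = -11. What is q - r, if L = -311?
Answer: -1038486912/107813 ≈ -9632.3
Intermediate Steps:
q = -9627 (q = -3*(-11*(-311) - 212) = -3*(3421 - 212) = -3*3209 = -9627)
r = 571161/107813 (r = 5 + (-77732 + 45636)/(101350 - 209163) = 5 - 32096/(-107813) = 5 - 32096*(-1/107813) = 5 + 32096/107813 = 571161/107813 ≈ 5.2977)
q - r = -9627 - 1*571161/107813 = -9627 - 571161/107813 = -1038486912/107813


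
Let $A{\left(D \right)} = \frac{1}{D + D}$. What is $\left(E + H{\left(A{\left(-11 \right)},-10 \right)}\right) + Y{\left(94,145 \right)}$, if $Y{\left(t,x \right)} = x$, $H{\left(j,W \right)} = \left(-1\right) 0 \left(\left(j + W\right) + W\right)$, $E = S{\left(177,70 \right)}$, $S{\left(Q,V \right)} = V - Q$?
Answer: $38$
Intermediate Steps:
$A{\left(D \right)} = \frac{1}{2 D}$
$E = -107$ ($E = 70 - 177 = -107$)
$H{\left(j,W \right)} = 0$ ($H{\left(j,W \right)} = 0 \left(\left(W + j\right) + W\right) = 0 \left(j + 2 W\right) = 0$)
$\left(E + H{\left(A{\left(-11 \right)},-10 \right)}\right) + Y{\left(94,145 \right)} = \left(-107 + 0\right) + 145 = -107 + 145 = 38$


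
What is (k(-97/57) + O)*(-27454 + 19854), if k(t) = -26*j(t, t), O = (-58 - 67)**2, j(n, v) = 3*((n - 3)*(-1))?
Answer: -115962800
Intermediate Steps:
j(n, v) = 9 - 3*n (j(n, v) = 3*((-3 + n)*(-1)) = 3*(3 - n) = 9 - 3*n)
O = 15625 (O = (-125)**2 = 15625)
k(t) = -234 + 78*t (k(t) = -26*(9 - 3*t) = -234 + 78*t)
(k(-97/57) + O)*(-27454 + 19854) = ((-234 + 78*(-97/57)) + 15625)*(-27454 + 19854) = ((-234 + 78*(-97*1/57)) + 15625)*(-7600) = ((-234 + 78*(-97/57)) + 15625)*(-7600) = ((-234 - 2522/19) + 15625)*(-7600) = (-6968/19 + 15625)*(-7600) = (289907/19)*(-7600) = -115962800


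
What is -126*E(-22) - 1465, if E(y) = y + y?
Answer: 4079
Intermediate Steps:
E(y) = 2*y
-126*E(-22) - 1465 = -252*(-22) - 1465 = -126*(-44) - 1465 = 5544 - 1465 = 4079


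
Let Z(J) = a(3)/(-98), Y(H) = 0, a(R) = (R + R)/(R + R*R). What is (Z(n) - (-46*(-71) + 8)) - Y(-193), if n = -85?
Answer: -641705/196 ≈ -3274.0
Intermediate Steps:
a(R) = 2*R/(R + R²) (a(R) = (2*R)/(R + R²) = 2*R/(R + R²))
Z(J) = -1/196 (Z(J) = (2/(1 + 3))/(-98) = (2/4)*(-1/98) = (2*(¼))*(-1/98) = (½)*(-1/98) = -1/196)
(Z(n) - (-46*(-71) + 8)) - Y(-193) = (-1/196 - (-46*(-71) + 8)) - 1*0 = (-1/196 - (3266 + 8)) + 0 = (-1/196 - 1*3274) + 0 = (-1/196 - 3274) + 0 = -641705/196 + 0 = -641705/196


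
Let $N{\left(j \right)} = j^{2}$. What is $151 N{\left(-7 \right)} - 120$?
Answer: $7279$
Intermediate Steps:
$151 N{\left(-7 \right)} - 120 = 151 \left(-7\right)^{2} - 120 = 151 \cdot 49 - 120 = 7399 - 120 = 7279$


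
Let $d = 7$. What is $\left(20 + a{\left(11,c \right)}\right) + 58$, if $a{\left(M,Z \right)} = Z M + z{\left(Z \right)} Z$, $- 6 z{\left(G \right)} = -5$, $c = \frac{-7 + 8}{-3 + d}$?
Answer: $\frac{1943}{24} \approx 80.958$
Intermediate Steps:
$c = \frac{1}{4}$ ($c = \frac{-7 + 8}{-3 + 7} = 1 \cdot \frac{1}{4} = \frac{1}{4} \approx 0.25$)
$z{\left(G \right)} = \frac{5}{6}$ ($z{\left(G \right)} = \left(- \frac{1}{6}\right) \left(-5\right) = \frac{5}{6}$)
$a{\left(M,Z \right)} = \frac{5 Z}{6} + M Z$ ($a{\left(M,Z \right)} = Z M + \frac{5 Z}{6} = M Z + \frac{5 Z}{6} = \frac{5 Z}{6} + M Z$)
$\left(20 + a{\left(11,c \right)}\right) + 58 = \left(20 + \frac{1}{6} \cdot \frac{1}{4} \left(5 + 6 \cdot 11\right)\right) + 58 = \left(20 + \frac{1}{6} \cdot \frac{1}{4} \left(5 + 66\right)\right) + 58 = \left(20 + \frac{1}{6} \cdot \frac{1}{4} \cdot 71\right) + 58 = \left(20 + \frac{71}{24}\right) + 58 = \frac{551}{24} + 58 = \frac{1943}{24}$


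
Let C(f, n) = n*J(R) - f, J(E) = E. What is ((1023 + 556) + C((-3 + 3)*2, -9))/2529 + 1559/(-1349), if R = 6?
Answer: -1885486/3411621 ≈ -0.55267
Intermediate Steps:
C(f, n) = -f + 6*n (C(f, n) = n*6 - f = 6*n - f = -f + 6*n)
((1023 + 556) + C((-3 + 3)*2, -9))/2529 + 1559/(-1349) = ((1023 + 556) + (-(-3 + 3)*2 + 6*(-9)))/2529 + 1559/(-1349) = (1579 + (-0*2 - 54))*(1/2529) + 1559*(-1/1349) = (1579 + (-1*0 - 54))*(1/2529) - 1559/1349 = (1579 + (0 - 54))*(1/2529) - 1559/1349 = (1579 - 54)*(1/2529) - 1559/1349 = 1525*(1/2529) - 1559/1349 = 1525/2529 - 1559/1349 = -1885486/3411621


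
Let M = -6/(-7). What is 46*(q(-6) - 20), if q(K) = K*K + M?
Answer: 5428/7 ≈ 775.43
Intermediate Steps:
M = 6/7 (M = -6*(-⅐) = 6/7 ≈ 0.85714)
q(K) = 6/7 + K² (q(K) = K*K + 6/7 = K² + 6/7 = 6/7 + K²)
46*(q(-6) - 20) = 46*((6/7 + (-6)²) - 20) = 46*((6/7 + 36) - 20) = 46*(258/7 - 20) = 46*(118/7) = 5428/7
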